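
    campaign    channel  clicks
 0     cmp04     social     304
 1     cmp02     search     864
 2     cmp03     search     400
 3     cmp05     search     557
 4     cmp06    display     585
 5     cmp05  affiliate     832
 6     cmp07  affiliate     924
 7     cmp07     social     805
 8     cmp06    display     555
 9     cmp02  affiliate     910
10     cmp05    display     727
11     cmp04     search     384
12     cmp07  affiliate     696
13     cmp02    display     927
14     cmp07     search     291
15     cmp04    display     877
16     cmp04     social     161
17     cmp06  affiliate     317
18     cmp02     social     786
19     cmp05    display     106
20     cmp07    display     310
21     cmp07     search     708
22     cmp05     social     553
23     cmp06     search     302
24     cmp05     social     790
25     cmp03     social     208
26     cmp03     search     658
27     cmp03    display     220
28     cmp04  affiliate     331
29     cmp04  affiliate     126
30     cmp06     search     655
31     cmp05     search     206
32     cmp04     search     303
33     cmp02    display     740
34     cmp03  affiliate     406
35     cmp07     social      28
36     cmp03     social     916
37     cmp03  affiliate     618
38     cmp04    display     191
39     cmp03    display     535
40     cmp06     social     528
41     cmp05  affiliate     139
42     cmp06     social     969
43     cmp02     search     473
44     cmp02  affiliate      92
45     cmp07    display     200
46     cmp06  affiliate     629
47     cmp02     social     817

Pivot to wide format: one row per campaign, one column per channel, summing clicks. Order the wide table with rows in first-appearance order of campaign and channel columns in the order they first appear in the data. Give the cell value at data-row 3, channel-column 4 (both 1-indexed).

With rows in first-appearance order of campaign, row 3 is campaign=cmp03. channel columns in first-appearance order: social, search, display, affiliate; column 4 is affiliate.
Long rows with campaign=cmp03, channel=affiliate: 406 + 618 = 1024.

1024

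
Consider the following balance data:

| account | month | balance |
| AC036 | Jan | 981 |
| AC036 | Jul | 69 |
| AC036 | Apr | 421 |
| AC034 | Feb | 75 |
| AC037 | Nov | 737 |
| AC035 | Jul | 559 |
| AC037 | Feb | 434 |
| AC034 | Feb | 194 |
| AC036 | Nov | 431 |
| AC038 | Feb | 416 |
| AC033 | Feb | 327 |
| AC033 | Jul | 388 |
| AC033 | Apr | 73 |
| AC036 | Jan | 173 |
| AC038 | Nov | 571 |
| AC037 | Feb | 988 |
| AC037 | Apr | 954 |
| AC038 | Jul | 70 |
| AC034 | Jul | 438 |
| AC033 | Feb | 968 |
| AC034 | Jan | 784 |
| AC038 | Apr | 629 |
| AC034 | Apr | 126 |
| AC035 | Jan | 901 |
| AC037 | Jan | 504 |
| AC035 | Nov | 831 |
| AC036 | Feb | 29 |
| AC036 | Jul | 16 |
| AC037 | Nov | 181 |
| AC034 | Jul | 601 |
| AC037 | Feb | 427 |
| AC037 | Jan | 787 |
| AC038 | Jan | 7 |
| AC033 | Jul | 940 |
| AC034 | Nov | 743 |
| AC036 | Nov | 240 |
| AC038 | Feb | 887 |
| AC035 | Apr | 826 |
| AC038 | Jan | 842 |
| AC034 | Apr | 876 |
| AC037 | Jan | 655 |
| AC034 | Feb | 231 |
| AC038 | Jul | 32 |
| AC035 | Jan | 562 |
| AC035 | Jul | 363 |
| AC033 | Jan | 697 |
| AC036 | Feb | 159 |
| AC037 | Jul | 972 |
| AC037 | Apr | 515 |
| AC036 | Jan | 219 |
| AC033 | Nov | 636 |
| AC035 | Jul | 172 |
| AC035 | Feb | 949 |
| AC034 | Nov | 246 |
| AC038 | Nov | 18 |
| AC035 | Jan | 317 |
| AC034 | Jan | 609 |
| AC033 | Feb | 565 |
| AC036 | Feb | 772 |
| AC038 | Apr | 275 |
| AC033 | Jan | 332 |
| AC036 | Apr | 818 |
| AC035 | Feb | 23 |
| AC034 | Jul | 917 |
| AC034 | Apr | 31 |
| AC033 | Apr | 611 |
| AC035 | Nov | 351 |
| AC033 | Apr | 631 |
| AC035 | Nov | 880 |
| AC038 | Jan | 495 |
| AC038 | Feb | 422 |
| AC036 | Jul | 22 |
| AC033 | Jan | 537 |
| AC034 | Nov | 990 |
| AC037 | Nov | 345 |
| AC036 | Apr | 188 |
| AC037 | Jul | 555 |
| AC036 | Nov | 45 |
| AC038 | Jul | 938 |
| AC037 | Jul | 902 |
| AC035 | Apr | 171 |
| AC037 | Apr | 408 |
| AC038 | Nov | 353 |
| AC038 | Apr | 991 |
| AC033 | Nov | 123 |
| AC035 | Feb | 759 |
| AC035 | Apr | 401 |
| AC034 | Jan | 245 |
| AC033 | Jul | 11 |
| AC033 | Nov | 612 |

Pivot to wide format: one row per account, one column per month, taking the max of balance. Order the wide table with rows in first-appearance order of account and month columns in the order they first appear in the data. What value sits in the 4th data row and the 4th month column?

With rows in first-appearance order of account, row 4 is account=AC035. month columns in first-appearance order: Jan, Jul, Apr, Feb, Nov; column 4 is Feb.
Long rows with account=AC035, month=Feb: max(949, 23, 759) = 949.

949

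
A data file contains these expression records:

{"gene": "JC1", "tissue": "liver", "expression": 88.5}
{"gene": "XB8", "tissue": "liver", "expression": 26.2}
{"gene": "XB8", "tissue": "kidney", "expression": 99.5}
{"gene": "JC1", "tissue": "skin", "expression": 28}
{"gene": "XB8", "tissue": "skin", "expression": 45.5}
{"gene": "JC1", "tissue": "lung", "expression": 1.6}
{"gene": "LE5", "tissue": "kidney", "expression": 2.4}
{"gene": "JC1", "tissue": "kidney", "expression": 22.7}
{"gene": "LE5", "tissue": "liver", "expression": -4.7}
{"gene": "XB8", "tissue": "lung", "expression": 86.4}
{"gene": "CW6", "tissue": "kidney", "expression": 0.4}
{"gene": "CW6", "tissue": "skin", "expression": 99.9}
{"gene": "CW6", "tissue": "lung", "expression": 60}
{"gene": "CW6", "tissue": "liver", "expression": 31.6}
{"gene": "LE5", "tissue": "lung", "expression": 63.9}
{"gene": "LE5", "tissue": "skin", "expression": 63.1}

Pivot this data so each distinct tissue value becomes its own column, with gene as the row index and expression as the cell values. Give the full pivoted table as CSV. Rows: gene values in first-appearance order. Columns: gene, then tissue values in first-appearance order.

Columns: gene plus the 4 distinct tissue values (liver, kidney, skin, lung).
For example, row JC1 column liver takes expression=88.5 from the long row (JC1, liver).

gene,liver,kidney,skin,lung
JC1,88.5,22.7,28,1.6
XB8,26.2,99.5,45.5,86.4
LE5,-4.7,2.4,63.1,63.9
CW6,31.6,0.4,99.9,60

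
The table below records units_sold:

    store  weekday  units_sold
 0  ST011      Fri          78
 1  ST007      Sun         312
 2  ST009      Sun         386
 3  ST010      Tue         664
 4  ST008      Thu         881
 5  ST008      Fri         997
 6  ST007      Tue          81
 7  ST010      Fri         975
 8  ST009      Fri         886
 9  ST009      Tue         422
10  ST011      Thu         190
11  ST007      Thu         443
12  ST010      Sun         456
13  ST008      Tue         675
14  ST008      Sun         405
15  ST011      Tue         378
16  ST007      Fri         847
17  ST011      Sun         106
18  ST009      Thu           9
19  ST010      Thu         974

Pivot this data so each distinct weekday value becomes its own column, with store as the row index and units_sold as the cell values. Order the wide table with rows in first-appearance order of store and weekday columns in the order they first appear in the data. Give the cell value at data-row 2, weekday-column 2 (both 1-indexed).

With rows in first-appearance order of store, row 2 is store=ST007. weekday columns in first-appearance order: Fri, Sun, Tue, Thu; column 2 is Sun.
Long rows with store=ST007, weekday=Sun: units_sold = 312.

312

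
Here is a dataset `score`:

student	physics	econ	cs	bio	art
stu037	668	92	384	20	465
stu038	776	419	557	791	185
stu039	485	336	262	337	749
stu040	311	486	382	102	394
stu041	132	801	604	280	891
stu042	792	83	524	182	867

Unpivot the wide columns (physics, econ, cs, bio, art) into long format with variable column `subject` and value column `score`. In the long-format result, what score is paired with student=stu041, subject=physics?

Unpivoting turns each (student, wide-column) pair into one long row.
The wide cell at row stu041, column physics holds 132, so the long row (stu041, physics) has score=132.

132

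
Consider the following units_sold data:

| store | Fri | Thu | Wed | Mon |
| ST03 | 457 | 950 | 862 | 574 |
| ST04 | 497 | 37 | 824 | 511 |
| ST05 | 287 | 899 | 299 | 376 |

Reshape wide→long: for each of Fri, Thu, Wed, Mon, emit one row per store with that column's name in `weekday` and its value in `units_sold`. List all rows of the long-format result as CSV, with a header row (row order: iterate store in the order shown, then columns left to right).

Each (store, column) pair becomes one row: 3 × 4 = 12 rows.
For example, (ST03, Fri) → units_sold=457.

store,weekday,units_sold
ST03,Fri,457
ST03,Thu,950
ST03,Wed,862
ST03,Mon,574
ST04,Fri,497
ST04,Thu,37
ST04,Wed,824
ST04,Mon,511
ST05,Fri,287
ST05,Thu,899
ST05,Wed,299
ST05,Mon,376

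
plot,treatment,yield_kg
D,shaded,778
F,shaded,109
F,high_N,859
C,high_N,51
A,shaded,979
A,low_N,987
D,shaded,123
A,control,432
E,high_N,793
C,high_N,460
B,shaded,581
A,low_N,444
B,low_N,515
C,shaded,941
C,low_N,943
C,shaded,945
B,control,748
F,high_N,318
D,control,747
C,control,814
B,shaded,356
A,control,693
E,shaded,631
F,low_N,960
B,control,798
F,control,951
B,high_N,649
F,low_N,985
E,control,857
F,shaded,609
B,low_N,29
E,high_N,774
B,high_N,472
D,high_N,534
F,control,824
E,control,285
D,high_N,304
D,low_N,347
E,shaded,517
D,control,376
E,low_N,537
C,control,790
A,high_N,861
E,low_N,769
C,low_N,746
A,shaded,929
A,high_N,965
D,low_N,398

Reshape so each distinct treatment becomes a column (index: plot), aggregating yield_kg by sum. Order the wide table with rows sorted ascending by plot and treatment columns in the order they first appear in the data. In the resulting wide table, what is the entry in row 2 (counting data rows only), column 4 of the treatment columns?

With rows sorted ascending by plot, row 2 is plot=B. treatment columns in first-appearance order: shaded, high_N, low_N, control; column 4 is control.
Long rows with plot=B, treatment=control: 748 + 798 = 1546.

1546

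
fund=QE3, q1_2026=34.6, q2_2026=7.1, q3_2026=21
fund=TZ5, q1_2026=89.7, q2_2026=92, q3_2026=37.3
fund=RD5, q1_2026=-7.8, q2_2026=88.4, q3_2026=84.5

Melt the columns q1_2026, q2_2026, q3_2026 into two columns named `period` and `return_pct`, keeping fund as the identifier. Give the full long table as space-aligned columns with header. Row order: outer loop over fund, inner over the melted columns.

Each (fund, column) pair becomes one row: 3 × 3 = 9 rows.
For example, (QE3, q1_2026) → return_pct=34.6.

fund  period   return_pct
QE3   q1_2026  34.6      
QE3   q2_2026  7.1       
QE3   q3_2026  21        
TZ5   q1_2026  89.7      
TZ5   q2_2026  92        
TZ5   q3_2026  37.3      
RD5   q1_2026  -7.8      
RD5   q2_2026  88.4      
RD5   q3_2026  84.5      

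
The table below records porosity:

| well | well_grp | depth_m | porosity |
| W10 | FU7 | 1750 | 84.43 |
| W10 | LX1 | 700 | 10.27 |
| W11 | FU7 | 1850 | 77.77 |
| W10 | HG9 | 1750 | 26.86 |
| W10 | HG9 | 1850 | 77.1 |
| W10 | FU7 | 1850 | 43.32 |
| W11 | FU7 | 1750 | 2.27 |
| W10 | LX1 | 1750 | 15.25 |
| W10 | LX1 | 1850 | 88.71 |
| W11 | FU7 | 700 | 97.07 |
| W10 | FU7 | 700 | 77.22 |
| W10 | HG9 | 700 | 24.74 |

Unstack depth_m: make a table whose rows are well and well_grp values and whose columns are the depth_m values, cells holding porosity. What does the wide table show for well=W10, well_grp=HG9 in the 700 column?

24.74

Wide layout: rows indexed by well and well_grp, columns are the 3 distinct depth_m values (1750, 700, 1850).
Cell (well=W10, well_grp=HG9, depth_m=700) draws from the long row where well=W10, well_grp=HG9 and depth_m=700, which has porosity=24.74.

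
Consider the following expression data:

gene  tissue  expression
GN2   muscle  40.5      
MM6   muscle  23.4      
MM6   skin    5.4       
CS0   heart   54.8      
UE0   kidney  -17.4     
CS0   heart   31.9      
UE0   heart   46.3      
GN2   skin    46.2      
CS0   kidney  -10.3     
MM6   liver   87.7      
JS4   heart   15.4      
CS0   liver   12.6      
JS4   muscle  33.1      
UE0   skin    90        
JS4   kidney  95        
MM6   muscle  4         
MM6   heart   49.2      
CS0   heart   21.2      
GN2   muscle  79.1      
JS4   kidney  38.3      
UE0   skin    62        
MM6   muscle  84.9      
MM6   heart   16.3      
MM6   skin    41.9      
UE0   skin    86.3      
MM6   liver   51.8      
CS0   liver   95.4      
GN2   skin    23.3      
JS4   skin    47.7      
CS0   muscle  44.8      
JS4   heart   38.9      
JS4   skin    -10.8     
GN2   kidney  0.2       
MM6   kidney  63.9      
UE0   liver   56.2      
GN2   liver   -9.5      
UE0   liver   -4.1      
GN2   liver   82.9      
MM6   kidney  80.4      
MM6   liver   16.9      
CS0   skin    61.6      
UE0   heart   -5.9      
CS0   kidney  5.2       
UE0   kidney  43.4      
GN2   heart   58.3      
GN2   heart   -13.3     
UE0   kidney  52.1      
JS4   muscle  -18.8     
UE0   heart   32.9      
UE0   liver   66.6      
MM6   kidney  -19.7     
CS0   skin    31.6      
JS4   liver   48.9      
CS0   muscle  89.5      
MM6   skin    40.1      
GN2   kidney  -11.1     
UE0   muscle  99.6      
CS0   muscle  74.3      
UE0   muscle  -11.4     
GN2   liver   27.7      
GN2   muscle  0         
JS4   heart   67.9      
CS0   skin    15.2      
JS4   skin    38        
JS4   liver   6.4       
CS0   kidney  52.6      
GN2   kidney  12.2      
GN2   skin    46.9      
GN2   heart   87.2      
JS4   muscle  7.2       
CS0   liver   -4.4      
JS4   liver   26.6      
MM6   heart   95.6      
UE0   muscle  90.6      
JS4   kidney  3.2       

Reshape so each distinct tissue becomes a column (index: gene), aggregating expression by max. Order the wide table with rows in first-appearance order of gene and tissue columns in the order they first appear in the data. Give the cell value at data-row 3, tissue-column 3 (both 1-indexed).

With rows in first-appearance order of gene, row 3 is gene=CS0. tissue columns in first-appearance order: muscle, skin, heart, kidney, liver; column 3 is heart.
Long rows with gene=CS0, tissue=heart: max(54.8, 31.9, 21.2) = 54.8.

54.8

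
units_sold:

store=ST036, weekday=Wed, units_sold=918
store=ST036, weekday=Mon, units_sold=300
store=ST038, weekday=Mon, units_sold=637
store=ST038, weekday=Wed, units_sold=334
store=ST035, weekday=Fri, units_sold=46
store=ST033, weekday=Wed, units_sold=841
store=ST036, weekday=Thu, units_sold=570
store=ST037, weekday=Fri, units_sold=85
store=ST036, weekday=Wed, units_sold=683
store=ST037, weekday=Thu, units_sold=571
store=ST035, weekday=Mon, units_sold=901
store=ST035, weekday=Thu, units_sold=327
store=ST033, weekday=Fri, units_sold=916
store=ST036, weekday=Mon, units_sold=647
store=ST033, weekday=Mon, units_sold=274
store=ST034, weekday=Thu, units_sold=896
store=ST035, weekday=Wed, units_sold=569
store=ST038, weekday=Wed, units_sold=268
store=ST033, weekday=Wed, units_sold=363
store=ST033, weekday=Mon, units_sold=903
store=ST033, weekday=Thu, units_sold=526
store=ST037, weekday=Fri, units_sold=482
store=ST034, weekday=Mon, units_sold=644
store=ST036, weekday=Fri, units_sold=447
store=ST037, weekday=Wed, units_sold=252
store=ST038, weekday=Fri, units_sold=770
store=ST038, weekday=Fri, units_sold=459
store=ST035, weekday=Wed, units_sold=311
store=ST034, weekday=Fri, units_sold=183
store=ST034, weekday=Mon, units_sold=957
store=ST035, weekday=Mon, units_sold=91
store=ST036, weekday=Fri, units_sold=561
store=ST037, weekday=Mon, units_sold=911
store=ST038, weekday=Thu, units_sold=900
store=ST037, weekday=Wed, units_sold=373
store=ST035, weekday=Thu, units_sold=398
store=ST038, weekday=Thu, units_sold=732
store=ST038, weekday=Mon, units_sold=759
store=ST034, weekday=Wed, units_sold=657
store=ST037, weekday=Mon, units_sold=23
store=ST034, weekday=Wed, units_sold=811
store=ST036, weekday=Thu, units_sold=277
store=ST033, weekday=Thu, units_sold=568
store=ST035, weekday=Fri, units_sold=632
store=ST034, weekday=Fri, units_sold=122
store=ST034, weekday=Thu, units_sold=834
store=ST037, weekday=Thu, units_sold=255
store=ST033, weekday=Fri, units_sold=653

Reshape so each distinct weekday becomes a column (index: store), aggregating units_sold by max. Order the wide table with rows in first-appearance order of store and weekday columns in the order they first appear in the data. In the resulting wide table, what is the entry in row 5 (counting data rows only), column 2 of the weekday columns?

With rows in first-appearance order of store, row 5 is store=ST037. weekday columns in first-appearance order: Wed, Mon, Fri, Thu; column 2 is Mon.
Long rows with store=ST037, weekday=Mon: max(911, 23) = 911.

911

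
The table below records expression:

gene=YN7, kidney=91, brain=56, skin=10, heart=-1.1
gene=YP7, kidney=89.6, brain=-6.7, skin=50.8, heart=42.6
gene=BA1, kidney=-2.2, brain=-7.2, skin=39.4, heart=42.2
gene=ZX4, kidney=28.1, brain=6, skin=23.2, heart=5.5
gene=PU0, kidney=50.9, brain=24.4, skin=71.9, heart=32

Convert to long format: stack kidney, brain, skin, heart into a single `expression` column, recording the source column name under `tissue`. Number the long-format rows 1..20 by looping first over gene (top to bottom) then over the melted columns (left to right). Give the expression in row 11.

20 rows total (5 × 4). Row 11: index ⌊(11-1)/4⌋ = 2 into gene → BA1; (11-1) mod 4 = 2 into the melted columns → skin.
So row 11 is (BA1, skin, 39.4); expression = 39.4.

39.4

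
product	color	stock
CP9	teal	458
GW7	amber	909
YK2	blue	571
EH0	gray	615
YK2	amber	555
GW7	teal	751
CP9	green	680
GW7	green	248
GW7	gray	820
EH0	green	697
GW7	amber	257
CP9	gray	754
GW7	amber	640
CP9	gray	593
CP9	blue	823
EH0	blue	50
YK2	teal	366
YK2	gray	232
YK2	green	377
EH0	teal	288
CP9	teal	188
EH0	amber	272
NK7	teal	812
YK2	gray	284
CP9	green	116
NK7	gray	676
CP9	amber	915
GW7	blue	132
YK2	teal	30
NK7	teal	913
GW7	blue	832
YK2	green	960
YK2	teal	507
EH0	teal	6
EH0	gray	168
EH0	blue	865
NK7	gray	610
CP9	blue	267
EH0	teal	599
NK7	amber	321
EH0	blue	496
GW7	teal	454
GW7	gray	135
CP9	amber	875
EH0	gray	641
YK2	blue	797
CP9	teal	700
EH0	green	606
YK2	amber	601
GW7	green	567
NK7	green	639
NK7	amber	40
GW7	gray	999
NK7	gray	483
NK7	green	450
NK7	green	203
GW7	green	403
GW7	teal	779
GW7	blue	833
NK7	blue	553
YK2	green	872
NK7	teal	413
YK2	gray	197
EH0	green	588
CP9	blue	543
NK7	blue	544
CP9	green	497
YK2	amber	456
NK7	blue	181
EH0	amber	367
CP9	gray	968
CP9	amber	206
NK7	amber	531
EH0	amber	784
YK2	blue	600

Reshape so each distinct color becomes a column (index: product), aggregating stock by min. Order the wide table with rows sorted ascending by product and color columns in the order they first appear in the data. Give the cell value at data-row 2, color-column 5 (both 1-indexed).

With rows sorted ascending by product, row 2 is product=EH0. color columns in first-appearance order: teal, amber, blue, gray, green; column 5 is green.
Long rows with product=EH0, color=green: min(697, 606, 588) = 588.

588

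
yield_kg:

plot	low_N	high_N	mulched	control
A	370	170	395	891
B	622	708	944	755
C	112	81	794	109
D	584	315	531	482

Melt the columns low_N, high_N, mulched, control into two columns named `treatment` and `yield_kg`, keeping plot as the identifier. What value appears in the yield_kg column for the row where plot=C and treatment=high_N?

Unpivoting turns each (plot, wide-column) pair into one long row.
The wide cell at row C, column high_N holds 81, so the long row (C, high_N) has yield_kg=81.

81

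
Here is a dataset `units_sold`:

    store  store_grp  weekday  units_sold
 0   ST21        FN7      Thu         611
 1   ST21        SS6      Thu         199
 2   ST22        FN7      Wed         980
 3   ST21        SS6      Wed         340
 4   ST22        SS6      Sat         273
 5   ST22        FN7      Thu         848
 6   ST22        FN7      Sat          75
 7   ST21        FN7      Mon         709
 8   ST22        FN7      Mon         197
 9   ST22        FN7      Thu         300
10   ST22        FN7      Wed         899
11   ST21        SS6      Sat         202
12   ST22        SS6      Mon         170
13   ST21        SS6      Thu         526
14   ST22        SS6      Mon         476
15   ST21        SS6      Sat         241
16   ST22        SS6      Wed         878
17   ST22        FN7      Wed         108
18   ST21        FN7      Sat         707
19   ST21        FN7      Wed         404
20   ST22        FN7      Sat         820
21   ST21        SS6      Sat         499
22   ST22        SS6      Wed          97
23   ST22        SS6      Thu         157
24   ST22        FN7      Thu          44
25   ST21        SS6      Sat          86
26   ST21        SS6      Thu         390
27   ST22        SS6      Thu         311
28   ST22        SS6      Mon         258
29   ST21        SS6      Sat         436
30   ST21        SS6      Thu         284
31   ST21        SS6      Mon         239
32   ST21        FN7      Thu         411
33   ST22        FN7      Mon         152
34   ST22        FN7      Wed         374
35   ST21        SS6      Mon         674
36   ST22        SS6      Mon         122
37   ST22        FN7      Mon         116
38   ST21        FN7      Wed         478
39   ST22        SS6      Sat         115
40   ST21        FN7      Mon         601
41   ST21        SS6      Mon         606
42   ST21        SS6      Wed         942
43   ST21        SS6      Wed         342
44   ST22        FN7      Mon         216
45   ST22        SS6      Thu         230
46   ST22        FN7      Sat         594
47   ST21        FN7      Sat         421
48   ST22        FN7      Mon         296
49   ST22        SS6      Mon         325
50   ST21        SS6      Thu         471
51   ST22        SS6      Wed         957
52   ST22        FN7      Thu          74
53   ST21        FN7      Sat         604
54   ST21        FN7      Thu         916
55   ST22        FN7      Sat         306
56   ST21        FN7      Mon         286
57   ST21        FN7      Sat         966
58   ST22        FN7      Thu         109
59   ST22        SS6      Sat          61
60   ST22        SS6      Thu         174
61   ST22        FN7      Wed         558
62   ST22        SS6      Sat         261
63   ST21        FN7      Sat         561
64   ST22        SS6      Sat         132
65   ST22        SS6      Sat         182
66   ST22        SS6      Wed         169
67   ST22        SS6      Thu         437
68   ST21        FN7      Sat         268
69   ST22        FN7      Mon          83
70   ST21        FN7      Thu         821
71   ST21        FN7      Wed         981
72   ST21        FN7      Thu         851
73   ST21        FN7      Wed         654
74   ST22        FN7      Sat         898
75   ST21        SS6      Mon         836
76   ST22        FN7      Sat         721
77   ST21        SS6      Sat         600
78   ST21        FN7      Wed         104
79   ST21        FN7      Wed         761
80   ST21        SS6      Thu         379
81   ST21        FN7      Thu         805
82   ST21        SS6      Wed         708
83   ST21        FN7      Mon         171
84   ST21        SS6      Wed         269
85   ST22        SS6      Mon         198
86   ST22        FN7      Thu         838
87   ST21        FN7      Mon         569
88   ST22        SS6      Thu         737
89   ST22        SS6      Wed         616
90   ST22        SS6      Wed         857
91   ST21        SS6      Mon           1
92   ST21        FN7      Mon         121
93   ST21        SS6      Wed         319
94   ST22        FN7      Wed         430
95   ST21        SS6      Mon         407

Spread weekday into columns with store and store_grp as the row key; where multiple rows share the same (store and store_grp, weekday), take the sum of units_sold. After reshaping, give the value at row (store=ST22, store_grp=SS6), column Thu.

Rows with store=ST22, store_grp=SS6 and weekday=Thu: units_sold values are 157, 311, 230, 174, 437, 737.
157 + 311 + 230 + 174 + 437 + 737 = 2046.

2046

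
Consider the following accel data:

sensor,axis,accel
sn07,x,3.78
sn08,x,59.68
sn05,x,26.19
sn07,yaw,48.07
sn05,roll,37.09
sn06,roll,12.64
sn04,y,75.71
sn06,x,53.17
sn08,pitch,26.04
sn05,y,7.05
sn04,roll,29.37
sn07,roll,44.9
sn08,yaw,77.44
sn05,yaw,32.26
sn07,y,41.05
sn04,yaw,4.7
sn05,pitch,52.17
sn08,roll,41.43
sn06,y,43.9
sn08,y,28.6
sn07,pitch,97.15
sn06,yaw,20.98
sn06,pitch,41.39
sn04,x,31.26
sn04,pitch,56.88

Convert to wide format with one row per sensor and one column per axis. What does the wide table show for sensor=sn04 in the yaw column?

Wide layout: rows indexed by sensor, columns are the 5 distinct axis values (x, yaw, roll, y, pitch).
Cell (sensor=sn04, axis=yaw) draws from the long row where sensor=sn04 and axis=yaw, which has accel=4.7.

4.7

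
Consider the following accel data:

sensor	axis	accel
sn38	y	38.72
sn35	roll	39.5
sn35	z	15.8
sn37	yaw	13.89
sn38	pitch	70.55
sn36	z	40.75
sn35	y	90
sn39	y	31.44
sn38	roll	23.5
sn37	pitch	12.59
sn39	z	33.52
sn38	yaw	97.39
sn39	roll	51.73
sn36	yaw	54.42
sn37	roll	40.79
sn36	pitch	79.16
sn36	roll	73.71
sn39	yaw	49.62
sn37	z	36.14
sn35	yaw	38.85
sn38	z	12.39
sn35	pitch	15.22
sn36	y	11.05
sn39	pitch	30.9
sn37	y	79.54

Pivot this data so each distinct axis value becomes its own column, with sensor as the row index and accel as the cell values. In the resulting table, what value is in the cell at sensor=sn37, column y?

Wide layout: rows indexed by sensor, columns are the 5 distinct axis values (y, roll, z, yaw, pitch).
Cell (sensor=sn37, axis=y) draws from the long row where sensor=sn37 and axis=y, which has accel=79.54.

79.54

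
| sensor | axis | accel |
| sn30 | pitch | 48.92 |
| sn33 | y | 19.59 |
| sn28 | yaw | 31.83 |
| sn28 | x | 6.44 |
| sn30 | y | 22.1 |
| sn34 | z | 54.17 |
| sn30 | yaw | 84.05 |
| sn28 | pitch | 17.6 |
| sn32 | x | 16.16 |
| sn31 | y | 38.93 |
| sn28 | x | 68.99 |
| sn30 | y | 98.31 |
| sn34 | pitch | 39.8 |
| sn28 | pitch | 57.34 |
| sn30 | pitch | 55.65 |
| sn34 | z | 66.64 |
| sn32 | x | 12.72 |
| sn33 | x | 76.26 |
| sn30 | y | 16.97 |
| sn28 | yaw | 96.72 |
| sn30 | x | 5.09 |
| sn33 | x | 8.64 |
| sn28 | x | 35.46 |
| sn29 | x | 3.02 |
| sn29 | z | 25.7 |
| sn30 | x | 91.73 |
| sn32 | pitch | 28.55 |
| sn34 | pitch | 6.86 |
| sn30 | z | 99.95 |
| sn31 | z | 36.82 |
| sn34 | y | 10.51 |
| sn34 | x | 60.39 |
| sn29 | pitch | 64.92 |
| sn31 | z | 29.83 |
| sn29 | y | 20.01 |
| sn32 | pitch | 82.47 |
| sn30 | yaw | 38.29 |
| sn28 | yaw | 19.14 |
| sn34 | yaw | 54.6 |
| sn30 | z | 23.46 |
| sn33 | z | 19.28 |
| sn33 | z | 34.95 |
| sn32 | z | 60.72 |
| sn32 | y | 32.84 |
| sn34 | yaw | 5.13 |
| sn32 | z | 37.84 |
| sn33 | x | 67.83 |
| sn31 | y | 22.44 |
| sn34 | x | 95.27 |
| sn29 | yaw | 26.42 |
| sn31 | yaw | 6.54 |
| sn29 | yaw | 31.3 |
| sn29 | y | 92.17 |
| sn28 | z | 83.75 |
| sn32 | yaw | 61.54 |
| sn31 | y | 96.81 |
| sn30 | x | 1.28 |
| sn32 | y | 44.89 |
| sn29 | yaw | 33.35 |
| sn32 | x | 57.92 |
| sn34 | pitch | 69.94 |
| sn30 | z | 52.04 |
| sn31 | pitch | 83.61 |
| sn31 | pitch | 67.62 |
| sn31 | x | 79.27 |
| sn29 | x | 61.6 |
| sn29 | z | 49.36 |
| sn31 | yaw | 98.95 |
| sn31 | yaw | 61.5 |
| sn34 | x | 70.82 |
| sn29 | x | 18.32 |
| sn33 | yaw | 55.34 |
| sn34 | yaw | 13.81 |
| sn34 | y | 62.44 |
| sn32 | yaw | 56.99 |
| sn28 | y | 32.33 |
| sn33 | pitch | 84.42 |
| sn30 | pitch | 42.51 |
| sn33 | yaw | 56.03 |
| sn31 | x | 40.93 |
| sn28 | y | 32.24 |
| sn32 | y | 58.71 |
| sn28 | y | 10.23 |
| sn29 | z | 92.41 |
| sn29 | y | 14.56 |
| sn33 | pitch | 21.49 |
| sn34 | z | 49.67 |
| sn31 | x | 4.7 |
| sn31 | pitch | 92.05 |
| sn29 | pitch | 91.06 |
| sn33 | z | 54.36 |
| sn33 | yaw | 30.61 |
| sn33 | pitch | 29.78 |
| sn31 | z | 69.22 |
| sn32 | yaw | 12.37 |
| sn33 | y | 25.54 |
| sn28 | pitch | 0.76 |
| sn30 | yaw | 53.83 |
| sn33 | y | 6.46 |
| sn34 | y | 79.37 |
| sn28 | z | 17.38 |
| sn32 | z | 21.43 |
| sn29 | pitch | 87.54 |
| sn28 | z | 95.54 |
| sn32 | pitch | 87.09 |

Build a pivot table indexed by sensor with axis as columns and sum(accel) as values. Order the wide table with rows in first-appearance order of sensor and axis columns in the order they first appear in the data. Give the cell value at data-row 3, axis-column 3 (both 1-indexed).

147.69

With rows in first-appearance order of sensor, row 3 is sensor=sn28. axis columns in first-appearance order: pitch, y, yaw, x, z; column 3 is yaw.
Long rows with sensor=sn28, axis=yaw: 31.83 + 96.72 + 19.14 = 147.69.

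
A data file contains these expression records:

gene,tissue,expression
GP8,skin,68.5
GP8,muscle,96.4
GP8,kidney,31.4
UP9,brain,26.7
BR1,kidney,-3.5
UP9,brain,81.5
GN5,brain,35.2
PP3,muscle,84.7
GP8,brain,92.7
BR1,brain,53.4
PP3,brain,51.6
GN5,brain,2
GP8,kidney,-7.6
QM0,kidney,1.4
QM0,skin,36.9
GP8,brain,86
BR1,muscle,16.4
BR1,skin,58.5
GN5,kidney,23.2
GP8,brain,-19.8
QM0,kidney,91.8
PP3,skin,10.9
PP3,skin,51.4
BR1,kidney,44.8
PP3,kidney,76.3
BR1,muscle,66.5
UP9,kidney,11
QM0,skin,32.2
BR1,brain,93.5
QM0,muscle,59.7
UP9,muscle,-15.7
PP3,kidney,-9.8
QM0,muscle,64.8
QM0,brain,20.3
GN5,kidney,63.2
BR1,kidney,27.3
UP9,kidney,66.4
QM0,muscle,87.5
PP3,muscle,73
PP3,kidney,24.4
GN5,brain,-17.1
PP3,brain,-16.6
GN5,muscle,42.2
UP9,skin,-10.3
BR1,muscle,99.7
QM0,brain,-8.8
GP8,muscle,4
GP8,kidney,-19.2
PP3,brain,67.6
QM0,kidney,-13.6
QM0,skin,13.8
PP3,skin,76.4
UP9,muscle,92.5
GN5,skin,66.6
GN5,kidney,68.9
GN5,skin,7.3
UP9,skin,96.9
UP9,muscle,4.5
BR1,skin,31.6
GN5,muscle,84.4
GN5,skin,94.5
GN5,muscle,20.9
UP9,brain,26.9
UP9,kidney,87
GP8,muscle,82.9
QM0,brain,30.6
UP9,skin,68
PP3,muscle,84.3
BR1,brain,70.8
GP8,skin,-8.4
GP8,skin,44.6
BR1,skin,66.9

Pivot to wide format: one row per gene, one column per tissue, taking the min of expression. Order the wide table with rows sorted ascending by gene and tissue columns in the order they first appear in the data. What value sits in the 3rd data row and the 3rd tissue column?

-19.2

With rows sorted ascending by gene, row 3 is gene=GP8. tissue columns in first-appearance order: skin, muscle, kidney, brain; column 3 is kidney.
Long rows with gene=GP8, tissue=kidney: min(31.4, -7.6, -19.2) = -19.2.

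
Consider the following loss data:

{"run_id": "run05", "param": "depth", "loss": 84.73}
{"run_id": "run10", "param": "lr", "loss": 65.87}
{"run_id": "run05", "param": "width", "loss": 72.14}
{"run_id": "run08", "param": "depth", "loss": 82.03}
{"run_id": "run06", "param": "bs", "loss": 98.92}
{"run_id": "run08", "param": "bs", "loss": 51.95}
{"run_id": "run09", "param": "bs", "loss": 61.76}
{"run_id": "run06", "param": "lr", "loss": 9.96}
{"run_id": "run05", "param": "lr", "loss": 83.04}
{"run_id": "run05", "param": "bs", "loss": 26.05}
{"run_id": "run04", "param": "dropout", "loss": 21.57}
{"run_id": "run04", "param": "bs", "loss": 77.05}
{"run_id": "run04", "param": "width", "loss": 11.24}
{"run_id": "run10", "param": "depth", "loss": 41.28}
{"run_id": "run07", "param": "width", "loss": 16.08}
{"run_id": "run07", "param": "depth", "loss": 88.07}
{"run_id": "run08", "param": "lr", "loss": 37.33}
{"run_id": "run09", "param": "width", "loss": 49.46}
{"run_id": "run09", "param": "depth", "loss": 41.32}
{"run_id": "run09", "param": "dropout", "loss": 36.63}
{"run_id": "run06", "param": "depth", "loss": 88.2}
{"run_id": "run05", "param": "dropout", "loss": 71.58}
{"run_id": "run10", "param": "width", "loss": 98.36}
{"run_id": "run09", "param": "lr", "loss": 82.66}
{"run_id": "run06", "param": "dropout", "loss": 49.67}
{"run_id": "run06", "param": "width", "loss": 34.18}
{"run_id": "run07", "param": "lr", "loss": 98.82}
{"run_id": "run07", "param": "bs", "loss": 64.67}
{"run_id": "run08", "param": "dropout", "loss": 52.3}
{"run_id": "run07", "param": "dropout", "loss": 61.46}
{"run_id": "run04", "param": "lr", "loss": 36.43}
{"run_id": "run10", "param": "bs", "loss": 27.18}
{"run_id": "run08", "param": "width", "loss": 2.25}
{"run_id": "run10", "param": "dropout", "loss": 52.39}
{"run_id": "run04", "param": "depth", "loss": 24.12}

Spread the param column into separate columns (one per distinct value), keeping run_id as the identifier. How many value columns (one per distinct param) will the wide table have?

5

5 distinct param values: dropout, lr, width, depth, bs.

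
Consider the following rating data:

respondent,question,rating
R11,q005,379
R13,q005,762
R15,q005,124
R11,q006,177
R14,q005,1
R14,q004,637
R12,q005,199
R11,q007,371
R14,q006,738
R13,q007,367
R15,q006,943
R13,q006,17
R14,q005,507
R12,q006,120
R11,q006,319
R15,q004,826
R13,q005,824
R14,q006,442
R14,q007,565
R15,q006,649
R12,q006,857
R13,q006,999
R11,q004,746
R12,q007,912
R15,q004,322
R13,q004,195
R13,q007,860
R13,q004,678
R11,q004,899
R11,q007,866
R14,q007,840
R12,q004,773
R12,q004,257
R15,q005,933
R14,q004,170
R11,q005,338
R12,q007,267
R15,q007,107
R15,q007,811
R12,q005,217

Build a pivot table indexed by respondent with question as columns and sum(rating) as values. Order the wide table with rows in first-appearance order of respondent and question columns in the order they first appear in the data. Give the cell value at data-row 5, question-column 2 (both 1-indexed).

977

With rows in first-appearance order of respondent, row 5 is respondent=R12. question columns in first-appearance order: q005, q006, q004, q007; column 2 is q006.
Long rows with respondent=R12, question=q006: 120 + 857 = 977.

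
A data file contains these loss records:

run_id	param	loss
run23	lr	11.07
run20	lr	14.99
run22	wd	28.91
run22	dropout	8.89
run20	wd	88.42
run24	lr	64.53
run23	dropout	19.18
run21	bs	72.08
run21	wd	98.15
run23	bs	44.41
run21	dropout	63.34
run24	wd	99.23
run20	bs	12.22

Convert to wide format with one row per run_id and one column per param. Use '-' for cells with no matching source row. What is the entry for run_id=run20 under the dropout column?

No long-format row has run_id=run20 and param=dropout, so the cell is -.

-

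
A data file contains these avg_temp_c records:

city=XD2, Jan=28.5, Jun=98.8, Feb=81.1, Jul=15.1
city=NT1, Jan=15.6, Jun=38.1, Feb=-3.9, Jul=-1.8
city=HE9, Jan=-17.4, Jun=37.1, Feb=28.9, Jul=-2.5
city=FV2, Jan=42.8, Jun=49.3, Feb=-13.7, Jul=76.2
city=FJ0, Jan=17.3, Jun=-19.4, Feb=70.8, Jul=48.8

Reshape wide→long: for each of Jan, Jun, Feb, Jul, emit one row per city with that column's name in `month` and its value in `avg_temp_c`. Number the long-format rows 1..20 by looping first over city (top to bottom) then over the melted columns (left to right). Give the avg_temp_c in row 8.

-1.8

20 rows total (5 × 4). Row 8: index ⌊(8-1)/4⌋ = 1 into city → NT1; (8-1) mod 4 = 3 into the melted columns → Jul.
So row 8 is (NT1, Jul, -1.8); avg_temp_c = -1.8.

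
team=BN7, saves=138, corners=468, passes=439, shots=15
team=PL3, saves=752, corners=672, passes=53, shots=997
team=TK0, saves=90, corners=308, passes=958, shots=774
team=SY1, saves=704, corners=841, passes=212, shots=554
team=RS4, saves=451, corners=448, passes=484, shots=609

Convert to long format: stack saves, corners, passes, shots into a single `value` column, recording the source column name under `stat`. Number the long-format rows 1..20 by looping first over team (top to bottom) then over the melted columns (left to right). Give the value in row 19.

20 rows total (5 × 4). Row 19: index ⌊(19-1)/4⌋ = 4 into team → RS4; (19-1) mod 4 = 2 into the melted columns → passes.
So row 19 is (RS4, passes, 484); value = 484.

484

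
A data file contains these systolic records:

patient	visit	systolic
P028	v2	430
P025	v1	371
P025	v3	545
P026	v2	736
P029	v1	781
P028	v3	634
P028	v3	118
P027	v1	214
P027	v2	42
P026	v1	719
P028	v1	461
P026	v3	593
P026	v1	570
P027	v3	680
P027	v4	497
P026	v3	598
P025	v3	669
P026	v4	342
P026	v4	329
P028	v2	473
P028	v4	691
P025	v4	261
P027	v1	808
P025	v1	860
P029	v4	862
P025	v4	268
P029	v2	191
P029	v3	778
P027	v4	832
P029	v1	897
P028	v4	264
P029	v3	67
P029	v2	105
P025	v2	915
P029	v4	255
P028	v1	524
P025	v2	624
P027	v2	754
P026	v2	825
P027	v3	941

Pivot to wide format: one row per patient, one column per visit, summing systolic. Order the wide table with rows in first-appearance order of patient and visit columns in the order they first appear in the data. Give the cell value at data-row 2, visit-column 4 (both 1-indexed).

With rows in first-appearance order of patient, row 2 is patient=P025. visit columns in first-appearance order: v2, v1, v3, v4; column 4 is v4.
Long rows with patient=P025, visit=v4: 261 + 268 = 529.

529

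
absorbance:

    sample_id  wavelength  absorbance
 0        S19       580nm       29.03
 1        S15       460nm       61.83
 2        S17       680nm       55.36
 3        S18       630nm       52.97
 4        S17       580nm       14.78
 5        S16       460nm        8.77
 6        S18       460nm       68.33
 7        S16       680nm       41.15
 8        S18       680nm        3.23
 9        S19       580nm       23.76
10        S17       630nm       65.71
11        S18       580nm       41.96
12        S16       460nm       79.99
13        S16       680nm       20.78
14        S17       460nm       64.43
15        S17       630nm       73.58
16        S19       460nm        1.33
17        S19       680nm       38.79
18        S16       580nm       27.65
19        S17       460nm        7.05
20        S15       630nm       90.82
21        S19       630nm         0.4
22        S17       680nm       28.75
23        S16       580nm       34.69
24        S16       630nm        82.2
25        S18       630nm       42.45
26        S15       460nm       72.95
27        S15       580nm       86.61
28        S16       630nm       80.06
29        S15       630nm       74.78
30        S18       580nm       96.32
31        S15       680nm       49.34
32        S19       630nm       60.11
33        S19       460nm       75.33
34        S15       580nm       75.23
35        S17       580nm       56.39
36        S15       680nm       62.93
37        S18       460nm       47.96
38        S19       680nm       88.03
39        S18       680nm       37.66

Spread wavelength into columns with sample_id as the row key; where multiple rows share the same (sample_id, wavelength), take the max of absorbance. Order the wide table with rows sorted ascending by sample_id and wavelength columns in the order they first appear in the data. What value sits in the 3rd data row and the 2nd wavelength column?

64.43

With rows sorted ascending by sample_id, row 3 is sample_id=S17. wavelength columns in first-appearance order: 580nm, 460nm, 680nm, 630nm; column 2 is 460nm.
Long rows with sample_id=S17, wavelength=460nm: max(64.43, 7.05) = 64.43.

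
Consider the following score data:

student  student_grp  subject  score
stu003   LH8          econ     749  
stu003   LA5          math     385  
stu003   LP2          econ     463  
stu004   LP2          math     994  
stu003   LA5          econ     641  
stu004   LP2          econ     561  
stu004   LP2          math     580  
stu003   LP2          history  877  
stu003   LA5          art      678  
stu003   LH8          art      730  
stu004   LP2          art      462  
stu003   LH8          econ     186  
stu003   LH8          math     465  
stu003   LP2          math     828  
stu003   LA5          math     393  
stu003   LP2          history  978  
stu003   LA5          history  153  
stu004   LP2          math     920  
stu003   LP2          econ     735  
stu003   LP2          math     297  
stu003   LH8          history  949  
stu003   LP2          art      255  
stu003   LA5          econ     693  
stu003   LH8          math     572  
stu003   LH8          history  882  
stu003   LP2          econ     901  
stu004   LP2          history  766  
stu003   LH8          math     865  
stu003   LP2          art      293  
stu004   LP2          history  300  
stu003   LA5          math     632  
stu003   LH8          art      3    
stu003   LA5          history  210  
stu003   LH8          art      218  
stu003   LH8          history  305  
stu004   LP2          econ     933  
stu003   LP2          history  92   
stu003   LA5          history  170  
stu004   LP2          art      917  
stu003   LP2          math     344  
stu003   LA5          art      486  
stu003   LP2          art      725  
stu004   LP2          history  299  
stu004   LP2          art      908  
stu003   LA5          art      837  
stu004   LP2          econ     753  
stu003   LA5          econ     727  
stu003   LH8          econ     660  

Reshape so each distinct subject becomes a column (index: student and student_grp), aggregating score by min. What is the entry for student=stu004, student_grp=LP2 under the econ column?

561

Rows with student=stu004, student_grp=LP2 and subject=econ: score values are 561, 933, 753.
min(561, 933, 753) = 561.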